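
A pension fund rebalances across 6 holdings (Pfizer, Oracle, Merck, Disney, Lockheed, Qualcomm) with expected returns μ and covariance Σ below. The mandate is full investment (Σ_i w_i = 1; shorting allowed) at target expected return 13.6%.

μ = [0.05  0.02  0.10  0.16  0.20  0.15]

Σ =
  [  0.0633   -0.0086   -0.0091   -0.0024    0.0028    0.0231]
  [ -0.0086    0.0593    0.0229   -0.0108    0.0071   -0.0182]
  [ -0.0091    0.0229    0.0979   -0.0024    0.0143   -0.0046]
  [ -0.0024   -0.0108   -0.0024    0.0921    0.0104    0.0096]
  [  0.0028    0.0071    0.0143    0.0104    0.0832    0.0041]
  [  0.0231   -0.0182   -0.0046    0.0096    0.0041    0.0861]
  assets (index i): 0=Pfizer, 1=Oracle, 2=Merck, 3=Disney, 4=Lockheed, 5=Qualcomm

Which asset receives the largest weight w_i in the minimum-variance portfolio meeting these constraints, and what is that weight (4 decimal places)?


Lockheed (0.2619)

p=Σ⁻¹μ = [0.3811  0.6166  0.7360  1.4561  1.9533  1.5542]
q=Σ⁻¹𝟙 = [15.9656  21.3039  6.5566  12.1113  6.5045  10.5244]
a=μᵀp=0.961758  b=𝟙ᵀp=6.697384  c=𝟙ᵀq=72.966289  D=ac−b²=25.320952
λ₁=(c·0.136−b)/D = (72.966289·0.136−6.697384)/25.320952 = 0.127406
λ₂=(a−b·0.136)/D = (0.961758−6.697384·0.136)/25.320952 = 0.002011
w* = 0.127406·p + 0.002011·q:
  w_0 = 0.127406·0.3811 + 0.002011·15.9656 = 0.0807  (Pfizer)
  w_1 = 0.127406·0.6166 + 0.002011·21.3039 = 0.1214  (Oracle)
  w_2 = 0.127406·0.7360 + 0.002011·6.5566 = 0.1070  (Merck)
  w_3 = 0.127406·1.4561 + 0.002011·12.1113 = 0.2099  (Disney)
  w_4 = 0.127406·1.9533 + 0.002011·6.5045 = 0.2619  (Lockheed)
  w_5 = 0.127406·1.5542 + 0.002011·10.5244 = 0.2192  (Qualcomm)
Σw_i=1.0000  μᵀw=0.1360
σ²=wᵀΣw=λ₁·μ_p+λ₂ = 0.127406·0.136 + 0.002011 = 0.019338 ≈ 0.0193


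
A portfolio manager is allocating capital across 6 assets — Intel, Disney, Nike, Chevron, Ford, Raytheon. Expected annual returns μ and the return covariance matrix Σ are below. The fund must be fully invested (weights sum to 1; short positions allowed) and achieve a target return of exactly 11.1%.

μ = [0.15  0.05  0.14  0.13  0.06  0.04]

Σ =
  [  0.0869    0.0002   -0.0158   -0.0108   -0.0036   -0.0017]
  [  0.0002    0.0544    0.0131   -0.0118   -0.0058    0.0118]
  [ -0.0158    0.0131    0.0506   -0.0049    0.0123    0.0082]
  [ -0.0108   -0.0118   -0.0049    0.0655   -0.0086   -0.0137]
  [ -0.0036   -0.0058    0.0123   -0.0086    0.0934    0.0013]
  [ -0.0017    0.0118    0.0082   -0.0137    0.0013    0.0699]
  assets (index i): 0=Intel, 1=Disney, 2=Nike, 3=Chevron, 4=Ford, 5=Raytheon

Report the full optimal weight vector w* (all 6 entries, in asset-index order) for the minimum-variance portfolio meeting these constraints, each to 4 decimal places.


0.2024  0.1202  0.2244  0.2590  0.0889  0.1051

u=Σ⁻¹μ = [2.7791  0.6360  3.5049  3.0462  0.5981  0.7072]
v=Σ⁻¹𝟙 = [19.0489  18.0565  18.2893  27.7633  12.5042  14.7846]
a=μᵀu=1.399535  b=𝟙ᵀu=11.271534  c=𝟙ᵀv=110.446868  D=ac−b²=27.526794
λ₁=(c·0.111−b)/D = (110.446868·0.111−11.271534)/27.526794 = 0.035895
λ₂=(a−b·0.111)/D = (1.399535−11.271534·0.111)/27.526794 = 0.005391
w* = 0.035895·u + 0.005391·v:
  w_0 = 0.035895·2.7791 + 0.005391·19.0489 = 0.2024  (Intel)
  w_1 = 0.035895·0.6360 + 0.005391·18.0565 = 0.1202  (Disney)
  w_2 = 0.035895·3.5049 + 0.005391·18.2893 = 0.2244  (Nike)
  w_3 = 0.035895·3.0462 + 0.005391·27.7633 = 0.2590  (Chevron)
  w_4 = 0.035895·0.5981 + 0.005391·12.5042 = 0.0889  (Ford)
  w_5 = 0.035895·0.7072 + 0.005391·14.7846 = 0.1051  (Raytheon)
Σw_i=1.0000  μᵀw=0.1110
σ²=wᵀΣw=λ₁·μ_p+λ₂ = 0.035895·0.111 + 0.005391 = 0.009375 ≈ 0.0094


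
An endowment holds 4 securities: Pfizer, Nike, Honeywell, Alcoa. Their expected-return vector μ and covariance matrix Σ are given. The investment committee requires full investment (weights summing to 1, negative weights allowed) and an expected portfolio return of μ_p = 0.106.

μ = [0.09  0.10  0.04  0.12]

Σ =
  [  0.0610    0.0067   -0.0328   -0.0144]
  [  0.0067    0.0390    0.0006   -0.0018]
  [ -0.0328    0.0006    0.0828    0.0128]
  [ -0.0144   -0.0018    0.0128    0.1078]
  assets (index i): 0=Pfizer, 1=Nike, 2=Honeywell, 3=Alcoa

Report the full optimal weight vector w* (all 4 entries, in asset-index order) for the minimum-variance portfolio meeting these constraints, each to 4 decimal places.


p=Σ⁻¹μ = [2.1344  2.2405  1.1108  1.3038]
q=Σ⁻¹𝟙 = [28.1588  20.9748  21.4032  10.8468]
a=μᵀp=0.617035  b=𝟙ᵀp=6.789514  c=𝟙ᵀq=81.383595  D=ac−b²=4.119017
λ₁=(c·0.106−b)/D = (81.383595·0.106−6.789514)/4.119017 = 0.446016
λ₂=(a−b·0.106)/D = (0.617035−6.789514·0.106)/4.119017 = -0.024922
w* = 0.446016·p + -0.024922·q:
  w_0 = 0.446016·2.1344 + -0.024922·28.1588 = 0.2502  (Pfizer)
  w_1 = 0.446016·2.2405 + -0.024922·20.9748 = 0.4766  (Nike)
  w_2 = 0.446016·1.1108 + -0.024922·21.4032 = -0.0380  (Honeywell)
  w_3 = 0.446016·1.3038 + -0.024922·10.8468 = 0.3112  (Alcoa)
Σw_i=1.0000  μᵀw=0.1060
σ²=wᵀΣw=λ₁·μ_p+λ₂ = 0.446016·0.106 + -0.024922 = 0.022356 ≈ 0.0224

0.2502  0.4766  -0.0380  0.3112


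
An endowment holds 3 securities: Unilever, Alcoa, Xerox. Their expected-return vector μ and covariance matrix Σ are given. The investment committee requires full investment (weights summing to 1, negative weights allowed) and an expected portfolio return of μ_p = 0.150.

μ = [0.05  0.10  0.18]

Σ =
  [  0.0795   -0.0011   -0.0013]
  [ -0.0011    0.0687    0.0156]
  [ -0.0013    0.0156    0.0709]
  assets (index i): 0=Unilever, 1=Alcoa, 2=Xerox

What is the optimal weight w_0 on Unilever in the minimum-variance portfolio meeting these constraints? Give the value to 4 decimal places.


g=Σ⁻¹μ = [0.6802  0.9338  2.3458]
h=Σ⁻¹𝟙 = [12.9371  12.1117  11.6767]
a=μᵀg=0.549636  b=𝟙ᵀg=3.959828  c=𝟙ᵀh=36.725519  D=ac−b²=4.505413
λ₁=(c·0.150−b)/D = (36.725519·0.150−3.959828)/4.505413 = 0.343809
λ₂=(a−b·0.150)/D = (0.549636−3.959828·0.150)/4.505413 = -0.009841
w* = 0.343809·g + -0.009841·h:
  w_0 = 0.343809·0.6802 + -0.009841·12.9371 = 0.1065  (Unilever)
  w_1 = 0.343809·0.9338 + -0.009841·12.1117 = 0.2019  (Alcoa)
  w_2 = 0.343809·2.3458 + -0.009841·11.6767 = 0.6916  (Xerox)
Σw_i=1.0000  μᵀw=0.1500
σ²=wᵀΣw=λ₁·μ_p+λ₂ = 0.343809·0.150 + -0.009841 = 0.041730 ≈ 0.0417

0.1065


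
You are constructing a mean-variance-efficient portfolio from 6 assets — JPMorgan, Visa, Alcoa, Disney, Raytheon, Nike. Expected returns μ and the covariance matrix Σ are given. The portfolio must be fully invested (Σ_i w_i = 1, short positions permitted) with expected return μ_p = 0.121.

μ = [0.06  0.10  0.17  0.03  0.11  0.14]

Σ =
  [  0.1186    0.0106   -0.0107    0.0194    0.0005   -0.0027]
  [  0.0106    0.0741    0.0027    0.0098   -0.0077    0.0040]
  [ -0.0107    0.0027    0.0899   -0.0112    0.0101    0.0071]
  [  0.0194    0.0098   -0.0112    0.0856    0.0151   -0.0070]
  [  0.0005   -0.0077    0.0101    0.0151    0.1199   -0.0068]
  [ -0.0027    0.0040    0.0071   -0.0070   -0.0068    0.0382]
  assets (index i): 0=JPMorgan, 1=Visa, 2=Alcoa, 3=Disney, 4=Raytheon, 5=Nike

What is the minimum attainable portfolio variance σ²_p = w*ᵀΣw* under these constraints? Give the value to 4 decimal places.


g=Σ⁻¹μ = [0.5610  1.0675  1.5856  0.4230  0.9983  3.5533]
h=Σ⁻¹𝟙 = [7.2254  10.0363  9.9646  10.9688  8.2805  27.2697]
a=μᵀg=1.029937  b=𝟙ᵀg=8.188814  c=𝟙ᵀh=73.745292  D=ac−b²=8.896311
λ₁=(c·0.121−b)/D = (73.745292·0.121−8.188814)/8.896311 = 0.082547
λ₂=(a−b·0.121)/D = (1.029937−8.188814·0.121)/8.896311 = 0.004394
w* = 0.082547·g + 0.004394·h:
  w_0 = 0.082547·0.5610 + 0.004394·7.2254 = 0.0781  (JPMorgan)
  w_1 = 0.082547·1.0675 + 0.004394·10.0363 = 0.1322  (Visa)
  w_2 = 0.082547·1.5856 + 0.004394·9.9646 = 0.1747  (Alcoa)
  w_3 = 0.082547·0.4230 + 0.004394·10.9688 = 0.0831  (Disney)
  w_4 = 0.082547·0.9983 + 0.004394·8.2805 = 0.1188  (Raytheon)
  w_5 = 0.082547·3.5533 + 0.004394·27.2697 = 0.4131  (Nike)
Σw_i=1.0000  μᵀw=0.1210
σ²=wᵀΣw=λ₁·μ_p+λ₂ = 0.082547·0.121 + 0.004394 = 0.014382 ≈ 0.0144

0.0144


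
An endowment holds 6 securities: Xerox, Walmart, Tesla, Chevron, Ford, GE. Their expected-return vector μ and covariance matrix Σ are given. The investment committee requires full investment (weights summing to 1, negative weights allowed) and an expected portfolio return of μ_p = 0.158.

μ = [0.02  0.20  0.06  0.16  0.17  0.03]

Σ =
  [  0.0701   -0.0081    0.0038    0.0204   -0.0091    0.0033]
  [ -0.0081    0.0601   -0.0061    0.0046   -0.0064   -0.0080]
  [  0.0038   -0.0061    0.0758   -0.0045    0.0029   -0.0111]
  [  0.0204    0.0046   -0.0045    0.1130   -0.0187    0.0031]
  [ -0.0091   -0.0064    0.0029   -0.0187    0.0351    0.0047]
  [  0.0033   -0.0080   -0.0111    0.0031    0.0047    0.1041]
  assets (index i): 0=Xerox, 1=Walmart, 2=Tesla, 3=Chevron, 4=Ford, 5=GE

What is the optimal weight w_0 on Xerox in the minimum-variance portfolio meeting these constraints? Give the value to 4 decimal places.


g=Σ⁻¹μ = [0.9409  4.1607  0.9927  2.2537  6.9238  0.3042]
h=Σ⁻¹𝟙 = [17.8604  25.4562  14.9789  11.7513  41.3960  10.3745]
a=μᵀg=2.457273  b=𝟙ᵀg=15.575943  c=𝟙ᵀh=121.817337  D=ac−b²=56.728448
λ₁=(c·0.158−b)/D = (121.817337·0.158−15.575943)/56.728448 = 0.064715
λ₂=(a−b·0.158)/D = (2.457273−15.575943·0.158)/56.728448 = -0.000066
w* = 0.064715·g + -0.000066·h:
  w_0 = 0.064715·0.9409 + -0.000066·17.8604 = 0.0597  (Xerox)
  w_1 = 0.064715·4.1607 + -0.000066·25.4562 = 0.2676  (Walmart)
  w_2 = 0.064715·0.9927 + -0.000066·14.9789 = 0.0633  (Tesla)
  w_3 = 0.064715·2.2537 + -0.000066·11.7513 = 0.1451  (Chevron)
  w_4 = 0.064715·6.9238 + -0.000066·41.3960 = 0.4454  (Ford)
  w_5 = 0.064715·0.3042 + -0.000066·10.3745 = 0.0190  (GE)
Σw_i=1.0000  μᵀw=0.1580
σ²=wᵀΣw=λ₁·μ_p+λ₂ = 0.064715·0.158 + -0.000066 = 0.010159 ≈ 0.0102

0.0597


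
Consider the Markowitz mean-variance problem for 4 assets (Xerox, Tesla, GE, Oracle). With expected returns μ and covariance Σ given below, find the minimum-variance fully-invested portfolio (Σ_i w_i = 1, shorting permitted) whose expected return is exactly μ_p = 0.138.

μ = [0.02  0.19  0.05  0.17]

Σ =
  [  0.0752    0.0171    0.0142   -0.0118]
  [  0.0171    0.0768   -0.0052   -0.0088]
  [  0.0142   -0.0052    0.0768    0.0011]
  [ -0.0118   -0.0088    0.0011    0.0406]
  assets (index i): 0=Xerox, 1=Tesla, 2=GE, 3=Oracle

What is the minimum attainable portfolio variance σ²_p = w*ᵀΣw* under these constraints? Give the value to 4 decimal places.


u=Σ⁻¹μ = [0.1994  3.0399  0.7501  4.8837]
v=Σ⁻¹𝟙 = [12.7789  14.5068  11.1936  31.1857]
a=μᵀu=1.449313  b=𝟙ᵀu=8.873112  c=𝟙ᵀv=69.665003  D=ac−b²=22.234251
λ₁=(c·0.138−b)/D = (69.665003·0.138−8.873112)/22.234251 = 0.033312
λ₂=(a−b·0.138)/D = (1.449313−8.873112·0.138)/22.234251 = 0.010112
w* = 0.033312·u + 0.010112·v:
  w_0 = 0.033312·0.1994 + 0.010112·12.7789 = 0.1359  (Xerox)
  w_1 = 0.033312·3.0399 + 0.010112·14.5068 = 0.2480  (Tesla)
  w_2 = 0.033312·0.7501 + 0.010112·11.1936 = 0.1382  (GE)
  w_3 = 0.033312·4.8837 + 0.010112·31.1857 = 0.4780  (Oracle)
Σw_i=1.0000  μᵀw=0.1380
σ²=wᵀΣw=λ₁·μ_p+λ₂ = 0.033312·0.138 + 0.010112 = 0.014709 ≈ 0.0147

0.0147


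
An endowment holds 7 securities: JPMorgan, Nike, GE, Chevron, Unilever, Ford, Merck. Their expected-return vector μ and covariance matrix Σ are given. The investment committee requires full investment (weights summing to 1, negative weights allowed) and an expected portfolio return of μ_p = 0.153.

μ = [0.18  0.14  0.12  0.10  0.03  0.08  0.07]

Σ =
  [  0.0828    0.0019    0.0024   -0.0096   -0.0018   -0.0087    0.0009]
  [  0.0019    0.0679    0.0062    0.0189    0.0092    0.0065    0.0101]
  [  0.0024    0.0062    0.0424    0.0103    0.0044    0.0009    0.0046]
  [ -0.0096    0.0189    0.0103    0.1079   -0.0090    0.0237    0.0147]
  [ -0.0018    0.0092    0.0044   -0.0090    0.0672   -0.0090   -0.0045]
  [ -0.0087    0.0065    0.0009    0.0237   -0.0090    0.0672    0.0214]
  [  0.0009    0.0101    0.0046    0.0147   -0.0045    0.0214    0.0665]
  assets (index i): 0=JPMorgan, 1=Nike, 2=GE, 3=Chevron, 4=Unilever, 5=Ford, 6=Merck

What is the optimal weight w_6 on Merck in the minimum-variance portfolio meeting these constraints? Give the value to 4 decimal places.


x=Σ⁻¹μ = [2.2459  1.4871  2.3040  0.3966  0.3732  1.1517  0.2040]
y=Σ⁻¹𝟙 = [13.6634  6.6428  17.7937  4.8613  16.1972  13.5934  8.2600]
a=μᵀx=1.046196  b=𝟙ᵀx=8.162353  c=𝟙ᵀy=81.011693  D=ac−b²=18.130113
λ₁=(c·0.153−b)/D = (81.011693·0.153−8.162353)/18.130113 = 0.233448
λ₂=(a−b·0.153)/D = (1.046196−8.162353·0.153)/18.130113 = -0.011177
w* = 0.233448·x + -0.011177·y:
  w_0 = 0.233448·2.2459 + -0.011177·13.6634 = 0.3716  (JPMorgan)
  w_1 = 0.233448·1.4871 + -0.011177·6.6428 = 0.2729  (Nike)
  w_2 = 0.233448·2.3040 + -0.011177·17.7937 = 0.3390  (GE)
  w_3 = 0.233448·0.3966 + -0.011177·4.8613 = 0.0382  (Chevron)
  w_4 = 0.233448·0.3732 + -0.011177·16.1972 = -0.0939  (Unilever)
  w_5 = 0.233448·1.1517 + -0.011177·13.5934 = 0.1169  (Ford)
  w_6 = 0.233448·0.2040 + -0.011177·8.2600 = -0.0447  (Merck)
Σw_i=1.0000  μᵀw=0.1530
σ²=wᵀΣw=λ₁·μ_p+λ₂ = 0.233448·0.153 + -0.011177 = 0.024540 ≈ 0.0245

-0.0447


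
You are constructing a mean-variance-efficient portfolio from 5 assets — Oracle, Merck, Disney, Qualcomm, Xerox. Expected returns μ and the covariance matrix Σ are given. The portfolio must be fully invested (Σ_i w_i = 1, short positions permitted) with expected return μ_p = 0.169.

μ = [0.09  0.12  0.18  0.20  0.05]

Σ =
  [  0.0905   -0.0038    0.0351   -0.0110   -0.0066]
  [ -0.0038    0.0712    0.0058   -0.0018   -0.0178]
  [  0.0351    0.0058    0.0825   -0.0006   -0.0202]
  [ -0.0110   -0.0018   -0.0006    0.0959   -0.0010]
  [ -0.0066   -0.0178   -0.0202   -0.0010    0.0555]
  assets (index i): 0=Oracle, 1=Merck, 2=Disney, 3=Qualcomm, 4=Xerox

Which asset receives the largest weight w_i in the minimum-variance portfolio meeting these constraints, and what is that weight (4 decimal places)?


Disney (0.3949)

x=Σ⁻¹μ = [0.6121  2.2301  2.4200  2.2399  2.6101]
y=Σ⁻¹𝟙 = [10.3353  21.6480  14.0084  12.4356  31.5126]
a=μᵀx=1.336785  b=𝟙ᵀx=10.112183  c=𝟙ᵀy=89.939814  D=ac−b²=17.973961
λ₁=(c·0.169−b)/D = (89.939814·0.169−10.112183)/17.973961 = 0.283056
λ₂=(a−b·0.169)/D = (1.336785−10.112183·0.169)/17.973961 = -0.020706
w* = 0.283056·x + -0.020706·y:
  w_0 = 0.283056·0.6121 + -0.020706·10.3353 = -0.0407  (Oracle)
  w_1 = 0.283056·2.2301 + -0.020706·21.6480 = 0.1830  (Merck)
  w_2 = 0.283056·2.4200 + -0.020706·14.0084 = 0.3949  (Disney)
  w_3 = 0.283056·2.2399 + -0.020706·12.4356 = 0.3765  (Qualcomm)
  w_4 = 0.283056·2.6101 + -0.020706·31.5126 = 0.0863  (Xerox)
Σw_i=1.0000  μᵀw=0.1690
σ²=wᵀΣw=λ₁·μ_p+λ₂ = 0.283056·0.169 + -0.020706 = 0.027130 ≈ 0.0271


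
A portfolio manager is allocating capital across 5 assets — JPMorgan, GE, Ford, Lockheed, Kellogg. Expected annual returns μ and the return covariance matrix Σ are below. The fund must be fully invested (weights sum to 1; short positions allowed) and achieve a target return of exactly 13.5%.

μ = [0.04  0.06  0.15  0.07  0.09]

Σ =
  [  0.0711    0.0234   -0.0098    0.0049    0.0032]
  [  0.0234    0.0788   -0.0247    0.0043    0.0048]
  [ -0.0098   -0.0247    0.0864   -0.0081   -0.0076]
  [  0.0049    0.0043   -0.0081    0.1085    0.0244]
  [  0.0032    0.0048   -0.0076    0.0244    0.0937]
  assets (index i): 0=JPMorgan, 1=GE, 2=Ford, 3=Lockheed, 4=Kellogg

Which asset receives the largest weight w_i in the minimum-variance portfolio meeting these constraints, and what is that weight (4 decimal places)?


Ford (0.7087)

x=Σ⁻¹μ = [0.3772  1.2770  2.2760  0.5391  0.9264]
y=Σ⁻¹𝟙 = [10.9914  14.2279  18.3910  7.4802  9.1119]
a=μᵀx=0.554220  b=𝟙ᵀx=5.395670  c=𝟙ᵀy=60.202426  D=ac−b²=4.252106
λ₁=(c·0.135−b)/D = (60.202426·0.135−5.395670)/4.252106 = 0.642425
λ₂=(a−b·0.135)/D = (0.554220−5.395670·0.135)/4.252106 = -0.040967
w* = 0.642425·x + -0.040967·y:
  w_0 = 0.642425·0.3772 + -0.040967·10.9914 = -0.2080  (JPMorgan)
  w_1 = 0.642425·1.2770 + -0.040967·14.2279 = 0.2375  (GE)
  w_2 = 0.642425·2.2760 + -0.040967·18.3910 = 0.7087  (Ford)
  w_3 = 0.642425·0.5391 + -0.040967·7.4802 = 0.0399  (Lockheed)
  w_4 = 0.642425·0.9264 + -0.040967·9.1119 = 0.2219  (Kellogg)
Σw_i=1.0000  μᵀw=0.1350
σ²=wᵀΣw=λ₁·μ_p+λ₂ = 0.642425·0.135 + -0.040967 = 0.045760 ≈ 0.0458


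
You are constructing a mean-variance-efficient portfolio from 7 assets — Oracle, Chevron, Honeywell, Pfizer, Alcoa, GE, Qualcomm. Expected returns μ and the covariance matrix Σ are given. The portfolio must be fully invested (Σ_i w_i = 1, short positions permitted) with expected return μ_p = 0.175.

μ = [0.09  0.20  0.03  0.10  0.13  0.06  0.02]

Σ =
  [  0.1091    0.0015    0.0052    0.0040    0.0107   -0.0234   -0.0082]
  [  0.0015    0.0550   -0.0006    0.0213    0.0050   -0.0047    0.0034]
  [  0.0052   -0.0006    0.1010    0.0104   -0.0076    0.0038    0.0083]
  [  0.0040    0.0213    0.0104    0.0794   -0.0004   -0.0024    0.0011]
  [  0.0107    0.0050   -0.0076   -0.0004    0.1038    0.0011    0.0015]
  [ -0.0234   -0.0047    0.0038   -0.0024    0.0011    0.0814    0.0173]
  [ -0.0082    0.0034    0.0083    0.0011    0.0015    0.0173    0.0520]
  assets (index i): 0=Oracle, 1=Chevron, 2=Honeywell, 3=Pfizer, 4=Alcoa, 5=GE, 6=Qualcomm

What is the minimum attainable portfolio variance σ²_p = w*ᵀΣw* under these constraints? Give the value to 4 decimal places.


0.0314

u=Σ⁻¹μ = [0.9022  3.5346  0.2886  0.2726  1.0011  1.2223  -0.1916]
v=Σ⁻¹𝟙 = [11.4355  14.6381  7.5905  7.3405  7.9907  13.1758  14.0961]
a=μᵀu=1.023691  b=𝟙ᵀu=7.029838  c=𝟙ᵀv=76.267221  D=ac−b²=28.655411
λ₁=(c·0.175−b)/D = (76.267221·0.175−7.029838)/28.655411 = 0.220444
λ₂=(a−b·0.175)/D = (1.023691−7.029838·0.175)/28.655411 = -0.007207
w* = 0.220444·u + -0.007207·v:
  w_0 = 0.220444·0.9022 + -0.007207·11.4355 = 0.1165  (Oracle)
  w_1 = 0.220444·3.5346 + -0.007207·14.6381 = 0.6737  (Chevron)
  w_2 = 0.220444·0.2886 + -0.007207·7.5905 = 0.0089  (Honeywell)
  w_3 = 0.220444·0.2726 + -0.007207·7.3405 = 0.0072  (Pfizer)
  w_4 = 0.220444·1.0011 + -0.007207·7.9907 = 0.1631  (Alcoa)
  w_5 = 0.220444·1.2223 + -0.007207·13.1758 = 0.1745  (GE)
  w_6 = 0.220444·-0.1916 + -0.007207·14.0961 = -0.1438  (Qualcomm)
Σw_i=1.0000  μᵀw=0.1750
σ²=wᵀΣw=λ₁·μ_p+λ₂ = 0.220444·0.175 + -0.007207 = 0.031370 ≈ 0.0314


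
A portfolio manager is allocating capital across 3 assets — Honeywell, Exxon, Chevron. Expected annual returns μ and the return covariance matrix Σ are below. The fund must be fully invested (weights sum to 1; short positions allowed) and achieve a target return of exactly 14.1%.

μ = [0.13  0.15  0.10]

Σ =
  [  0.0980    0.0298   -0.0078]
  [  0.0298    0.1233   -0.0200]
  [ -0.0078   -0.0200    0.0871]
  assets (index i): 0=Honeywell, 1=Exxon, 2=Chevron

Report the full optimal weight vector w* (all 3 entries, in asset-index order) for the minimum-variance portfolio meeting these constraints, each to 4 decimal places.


p=Σ⁻¹μ = [1.0822  1.2017  1.5210]
q=Σ⁻¹𝟙 = [8.8146  8.2786  14.1714]
a=μᵀp=0.473033  b=𝟙ᵀp=3.804829  c=𝟙ᵀq=31.264603  D=ac−b²=0.312473
λ₁=(c·0.141−b)/D = (31.264603·0.141−3.804829)/0.312473 = 1.931300
λ₂=(a−b·0.141)/D = (0.473033−3.804829·0.141)/0.312473 = -0.203050
w* = 1.931300·p + -0.203050·q:
  w_0 = 1.931300·1.0822 + -0.203050·8.8146 = 0.3002  (Honeywell)
  w_1 = 1.931300·1.2017 + -0.203050·8.2786 = 0.6399  (Exxon)
  w_2 = 1.931300·1.5210 + -0.203050·14.1714 = 0.0599  (Chevron)
Σw_i=1.0000  μᵀw=0.1410
σ²=wᵀΣw=λ₁·μ_p+λ₂ = 1.931300·0.141 + -0.203050 = 0.069264 ≈ 0.0693

0.3002  0.6399  0.0599


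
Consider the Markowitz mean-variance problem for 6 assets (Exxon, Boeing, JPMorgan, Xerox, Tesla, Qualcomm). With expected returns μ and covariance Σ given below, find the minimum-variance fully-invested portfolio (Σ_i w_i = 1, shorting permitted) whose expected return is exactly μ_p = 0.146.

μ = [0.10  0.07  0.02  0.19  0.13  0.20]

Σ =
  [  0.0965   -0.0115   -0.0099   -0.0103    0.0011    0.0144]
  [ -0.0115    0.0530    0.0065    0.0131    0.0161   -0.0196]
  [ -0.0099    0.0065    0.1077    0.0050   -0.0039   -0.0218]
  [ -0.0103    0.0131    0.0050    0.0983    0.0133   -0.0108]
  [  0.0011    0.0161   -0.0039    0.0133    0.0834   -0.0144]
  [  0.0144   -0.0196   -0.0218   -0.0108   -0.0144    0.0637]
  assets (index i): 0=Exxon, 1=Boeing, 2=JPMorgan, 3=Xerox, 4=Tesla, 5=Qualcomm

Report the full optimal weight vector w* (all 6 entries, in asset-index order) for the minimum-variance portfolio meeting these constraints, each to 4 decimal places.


0.0690  0.1646  0.0801  0.1655  0.1375  0.3833

p=Σ⁻¹μ = [0.8919  2.1110  1.0531  1.9766  1.6786  4.6626]
q=Σ⁻¹𝟙 = [11.2028  24.8614  14.8917  9.0222  11.4874  30.0386]
a=μᵀp=1.784305  b=𝟙ᵀp=12.373718  c=𝟙ᵀq=101.504181  D=ac−b²=28.005515
λ₁=(c·0.146−b)/D = (101.504181·0.146−12.373718)/28.005515 = 0.087336
λ₂=(a−b·0.146)/D = (1.784305−12.373718·0.146)/28.005515 = -0.000795
w* = 0.087336·p + -0.000795·q:
  w_0 = 0.087336·0.8919 + -0.000795·11.2028 = 0.0690  (Exxon)
  w_1 = 0.087336·2.1110 + -0.000795·24.8614 = 0.1646  (Boeing)
  w_2 = 0.087336·1.0531 + -0.000795·14.8917 = 0.0801  (JPMorgan)
  w_3 = 0.087336·1.9766 + -0.000795·9.0222 = 0.1655  (Xerox)
  w_4 = 0.087336·1.6786 + -0.000795·11.4874 = 0.1375  (Tesla)
  w_5 = 0.087336·4.6626 + -0.000795·30.0386 = 0.3833  (Qualcomm)
Σw_i=1.0000  μᵀw=0.1460
σ²=wᵀΣw=λ₁·μ_p+λ₂ = 0.087336·0.146 + -0.000795 = 0.011956 ≈ 0.0120


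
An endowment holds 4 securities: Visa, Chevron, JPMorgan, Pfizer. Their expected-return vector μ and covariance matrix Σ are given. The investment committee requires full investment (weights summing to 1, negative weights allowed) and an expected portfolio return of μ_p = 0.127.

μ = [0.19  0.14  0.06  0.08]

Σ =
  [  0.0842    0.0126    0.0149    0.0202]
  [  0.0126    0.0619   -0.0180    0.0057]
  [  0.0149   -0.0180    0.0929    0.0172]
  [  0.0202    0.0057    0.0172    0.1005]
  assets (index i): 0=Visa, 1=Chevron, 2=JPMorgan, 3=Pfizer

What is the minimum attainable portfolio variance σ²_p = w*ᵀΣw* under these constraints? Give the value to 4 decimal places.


p=Σ⁻¹μ = [1.7659  2.0972  0.7325  0.1968]
q=Σ⁻¹𝟙 = [5.6308  18.0643  12.3082  5.6875]
a=μᵀp=0.688812  b=𝟙ᵀp=4.792342  c=𝟙ᵀq=41.690794  D=ac−b²=5.750560
λ₁=(c·0.127−b)/D = (41.690794·0.127−4.792342)/5.750560 = 0.087363
λ₂=(a−b·0.127)/D = (0.688812−4.792342·0.127)/5.750560 = 0.013944
w* = 0.087363·p + 0.013944·q:
  w_0 = 0.087363·1.7659 + 0.013944·5.6308 = 0.2328  (Visa)
  w_1 = 0.087363·2.0972 + 0.013944·18.0643 = 0.4351  (Chevron)
  w_2 = 0.087363·0.7325 + 0.013944·12.3082 = 0.2356  (JPMorgan)
  w_3 = 0.087363·0.1968 + 0.013944·5.6875 = 0.0965  (Pfizer)
Σw_i=1.0000  μᵀw=0.1270
σ²=wᵀΣw=λ₁·μ_p+λ₂ = 0.087363·0.127 + 0.013944 = 0.025039 ≈ 0.0250

0.0250


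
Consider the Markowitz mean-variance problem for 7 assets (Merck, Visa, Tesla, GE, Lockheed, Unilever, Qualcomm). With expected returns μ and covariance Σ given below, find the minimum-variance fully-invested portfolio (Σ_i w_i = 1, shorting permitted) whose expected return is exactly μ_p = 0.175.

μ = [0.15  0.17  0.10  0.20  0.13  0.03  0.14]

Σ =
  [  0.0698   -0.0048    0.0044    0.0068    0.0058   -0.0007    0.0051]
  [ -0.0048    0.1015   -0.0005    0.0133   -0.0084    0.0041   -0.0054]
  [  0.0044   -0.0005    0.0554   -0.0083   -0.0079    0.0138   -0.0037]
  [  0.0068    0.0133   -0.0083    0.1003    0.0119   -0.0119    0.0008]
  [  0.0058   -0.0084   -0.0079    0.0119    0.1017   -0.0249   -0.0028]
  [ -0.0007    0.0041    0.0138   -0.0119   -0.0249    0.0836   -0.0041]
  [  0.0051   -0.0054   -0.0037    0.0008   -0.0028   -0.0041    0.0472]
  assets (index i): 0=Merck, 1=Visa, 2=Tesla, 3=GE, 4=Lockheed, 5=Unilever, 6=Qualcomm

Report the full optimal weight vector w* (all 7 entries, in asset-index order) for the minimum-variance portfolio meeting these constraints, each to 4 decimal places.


x=Σ⁻¹μ = [1.6027  1.8136  2.1987  1.7062  1.5949  0.8005  3.3080]
y=Σ⁻¹𝟙 = [10.1065  11.1617  18.6915  9.2007  15.0142  15.4168  24.9105]
a=μᵀx=1.804292  b=𝟙ᵀx=13.024571  c=𝟙ᵀy=104.501868  D=ac−b²=18.912403
λ₁=(c·0.175−b)/D = (104.501868·0.175−13.024571)/18.912403 = 0.278297
λ₂=(a−b·0.175)/D = (1.804292−13.024571·0.175)/18.912403 = -0.025116
w* = 0.278297·x + -0.025116·y:
  w_0 = 0.278297·1.6027 + -0.025116·10.1065 = 0.1922  (Merck)
  w_1 = 0.278297·1.8136 + -0.025116·11.1617 = 0.2244  (Visa)
  w_2 = 0.278297·2.1987 + -0.025116·18.6915 = 0.1424  (Tesla)
  w_3 = 0.278297·1.7062 + -0.025116·9.2007 = 0.2437  (GE)
  w_4 = 0.278297·1.5949 + -0.025116·15.0142 = 0.0668  (Lockheed)
  w_5 = 0.278297·0.8005 + -0.025116·15.4168 = -0.1644  (Unilever)
  w_6 = 0.278297·3.3080 + -0.025116·24.9105 = 0.2949  (Qualcomm)
Σw_i=1.0000  μᵀw=0.1750
σ²=wᵀΣw=λ₁·μ_p+λ₂ = 0.278297·0.175 + -0.025116 = 0.023586 ≈ 0.0236

0.1922  0.2244  0.1424  0.2437  0.0668  -0.1644  0.2949


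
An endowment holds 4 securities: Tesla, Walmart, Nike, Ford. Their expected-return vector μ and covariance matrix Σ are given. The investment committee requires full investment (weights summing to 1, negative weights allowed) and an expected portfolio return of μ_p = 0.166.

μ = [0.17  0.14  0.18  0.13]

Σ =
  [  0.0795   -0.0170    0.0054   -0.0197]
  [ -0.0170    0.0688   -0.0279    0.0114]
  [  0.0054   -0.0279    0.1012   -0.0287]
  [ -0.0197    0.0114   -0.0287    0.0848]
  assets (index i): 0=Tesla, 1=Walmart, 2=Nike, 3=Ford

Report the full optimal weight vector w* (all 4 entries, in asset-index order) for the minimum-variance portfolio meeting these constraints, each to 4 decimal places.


x=Σ⁻¹μ = [3.4610  3.8099  3.4976  3.0086]
y=Σ⁻¹𝟙 = [21.6363  25.1851  21.5480  20.7259]
a=μᵀx=2.142439  b=𝟙ᵀx=13.777087  c=𝟙ᵀy=89.095252  D=ac−b²=1.073053
λ₁=(c·0.166−b)/D = (89.095252·0.166−13.777087)/1.073053 = 0.943779
λ₂=(a−b·0.166)/D = (2.142439−13.777087·0.166)/1.073053 = -0.134716
w* = 0.943779·x + -0.134716·y:
  w_0 = 0.943779·3.4610 + -0.134716·21.6363 = 0.3517  (Tesla)
  w_1 = 0.943779·3.8099 + -0.134716·25.1851 = 0.2029  (Walmart)
  w_2 = 0.943779·3.4976 + -0.134716·21.5480 = 0.3981  (Nike)
  w_3 = 0.943779·3.0086 + -0.134716·20.7259 = 0.0474  (Ford)
Σw_i=1.0000  μᵀw=0.1660
σ²=wᵀΣw=λ₁·μ_p+λ₂ = 0.943779·0.166 + -0.134716 = 0.021952 ≈ 0.0220

0.3517  0.2029  0.3981  0.0474


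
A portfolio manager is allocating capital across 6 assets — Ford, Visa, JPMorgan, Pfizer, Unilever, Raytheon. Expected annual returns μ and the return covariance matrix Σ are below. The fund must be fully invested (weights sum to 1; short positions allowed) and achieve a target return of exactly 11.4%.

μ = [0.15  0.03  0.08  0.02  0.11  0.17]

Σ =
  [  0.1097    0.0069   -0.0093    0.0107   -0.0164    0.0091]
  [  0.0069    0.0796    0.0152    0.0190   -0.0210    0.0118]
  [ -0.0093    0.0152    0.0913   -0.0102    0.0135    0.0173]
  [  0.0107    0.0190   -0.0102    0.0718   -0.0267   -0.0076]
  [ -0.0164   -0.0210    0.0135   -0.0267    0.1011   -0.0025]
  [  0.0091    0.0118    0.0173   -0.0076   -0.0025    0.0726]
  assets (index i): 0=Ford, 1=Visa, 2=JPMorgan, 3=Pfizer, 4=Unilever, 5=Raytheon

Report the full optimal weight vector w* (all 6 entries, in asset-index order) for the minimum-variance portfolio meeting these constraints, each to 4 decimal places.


u=Σ⁻¹μ = [1.3625  0.0267  0.4679  0.9476  1.5570  2.2078]
v=Σ⁻¹𝟙 = [8.9732  8.5514  7.7268  19.1899  17.4566  12.0282]
a=μᵀu=0.808156  b=𝟙ᵀu=6.569482  c=𝟙ᵀv=73.925997  D=ac−b²=16.585650
λ₁=(c·0.114−b)/D = (73.925997·0.114−6.569482)/16.585650 = 0.112029
λ₂=(a−b·0.114)/D = (0.808156−6.569482·0.114)/16.585650 = 0.003571
w* = 0.112029·u + 0.003571·v:
  w_0 = 0.112029·1.3625 + 0.003571·8.9732 = 0.1847  (Ford)
  w_1 = 0.112029·0.0267 + 0.003571·8.5514 = 0.0335  (Visa)
  w_2 = 0.112029·0.4679 + 0.003571·7.7268 = 0.0800  (JPMorgan)
  w_3 = 0.112029·0.9476 + 0.003571·19.1899 = 0.1747  (Pfizer)
  w_4 = 0.112029·1.5570 + 0.003571·17.4566 = 0.2368  (Unilever)
  w_5 = 0.112029·2.2078 + 0.003571·12.0282 = 0.2903  (Raytheon)
Σw_i=1.0000  μᵀw=0.1140
σ²=wᵀΣw=λ₁·μ_p+λ₂ = 0.112029·0.114 + 0.003571 = 0.016343 ≈ 0.0163

0.1847  0.0335  0.0800  0.1747  0.2368  0.2903


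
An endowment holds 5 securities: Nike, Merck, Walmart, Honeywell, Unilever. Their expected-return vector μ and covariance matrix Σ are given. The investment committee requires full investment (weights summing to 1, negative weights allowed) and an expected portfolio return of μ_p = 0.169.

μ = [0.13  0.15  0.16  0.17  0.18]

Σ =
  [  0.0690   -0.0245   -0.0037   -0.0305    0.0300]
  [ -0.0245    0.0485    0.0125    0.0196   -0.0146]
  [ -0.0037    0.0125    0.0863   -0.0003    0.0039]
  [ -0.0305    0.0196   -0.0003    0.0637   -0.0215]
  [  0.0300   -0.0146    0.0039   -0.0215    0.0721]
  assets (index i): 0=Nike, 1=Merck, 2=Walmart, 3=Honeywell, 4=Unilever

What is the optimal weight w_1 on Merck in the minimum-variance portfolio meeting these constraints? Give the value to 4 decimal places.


g=Σ⁻¹μ = [4.0299  3.8657  1.3540  4.3714  2.8328]
h=Σ⁻¹𝟙 = [30.1587  27.2441  8.3796  26.6306  14.3257]
a=μᵀg=2.573424  b=𝟙ᵀg=16.453797  c=𝟙ᵀh=106.738611  D=ac−b²=3.956261
λ₁=(c·0.169−b)/D = (106.738611·0.169−16.453797)/3.956261 = 0.400638
λ₂=(a−b·0.169)/D = (2.573424−16.453797·0.169)/3.956261 = -0.052390
w* = 0.400638·g + -0.052390·h:
  w_0 = 0.400638·4.0299 + -0.052390·30.1587 = 0.0345  (Nike)
  w_1 = 0.400638·3.8657 + -0.052390·27.2441 = 0.1214  (Merck)
  w_2 = 0.400638·1.3540 + -0.052390·8.3796 = 0.1035  (Walmart)
  w_3 = 0.400638·4.3714 + -0.052390·26.6306 = 0.3562  (Honeywell)
  w_4 = 0.400638·2.8328 + -0.052390·14.3257 = 0.3844  (Unilever)
Σw_i=1.0000  μᵀw=0.1690
σ²=wᵀΣw=λ₁·μ_p+λ₂ = 0.400638·0.169 + -0.052390 = 0.015318 ≈ 0.0153

0.1214


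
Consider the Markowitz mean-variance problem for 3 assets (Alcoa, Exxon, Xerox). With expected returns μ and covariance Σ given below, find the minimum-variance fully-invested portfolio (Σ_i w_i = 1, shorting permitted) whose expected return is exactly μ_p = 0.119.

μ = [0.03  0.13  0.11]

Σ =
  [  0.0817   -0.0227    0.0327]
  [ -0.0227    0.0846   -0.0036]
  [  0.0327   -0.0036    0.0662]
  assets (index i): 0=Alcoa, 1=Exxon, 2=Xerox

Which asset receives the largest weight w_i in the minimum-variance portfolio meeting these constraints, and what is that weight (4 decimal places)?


g=Σ⁻¹μ = [0.1553  1.6496  1.6746]
h=Σ⁻¹𝟙 = [12.7133  15.6434  9.6766]
a=μᵀg=0.403312  b=𝟙ᵀg=3.479462  c=𝟙ᵀh=38.033290  D=ac−b²=3.232624
λ₁=(c·0.119−b)/D = (38.033290·0.119−3.479462)/3.232624 = 0.323731
λ₂=(a−b·0.119)/D = (0.403312−3.479462·0.119)/3.232624 = -0.003324
w* = 0.323731·g + -0.003324·h:
  w_0 = 0.323731·0.1553 + -0.003324·12.7133 = 0.0080  (Alcoa)
  w_1 = 0.323731·1.6496 + -0.003324·15.6434 = 0.4820  (Exxon)
  w_2 = 0.323731·1.6746 + -0.003324·9.6766 = 0.5100  (Xerox)
Σw_i=1.0000  μᵀw=0.1190
σ²=wᵀΣw=λ₁·μ_p+λ₂ = 0.323731·0.119 + -0.003324 = 0.035200 ≈ 0.0352

Xerox (0.5100)


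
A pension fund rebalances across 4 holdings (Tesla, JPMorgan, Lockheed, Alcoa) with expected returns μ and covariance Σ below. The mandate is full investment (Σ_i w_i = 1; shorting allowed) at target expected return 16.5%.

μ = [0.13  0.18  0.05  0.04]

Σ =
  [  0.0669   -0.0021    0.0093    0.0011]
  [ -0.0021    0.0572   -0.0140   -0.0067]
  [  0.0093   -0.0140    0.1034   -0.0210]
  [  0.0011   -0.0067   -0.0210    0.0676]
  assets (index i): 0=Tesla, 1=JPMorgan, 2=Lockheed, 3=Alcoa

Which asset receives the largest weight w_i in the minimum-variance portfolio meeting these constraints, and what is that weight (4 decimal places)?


JPMorgan (0.6703)

u=Σ⁻¹μ = [1.8893  3.6213  1.0575  1.2484]
v=Σ⁻¹𝟙 = [13.0891  24.5383  16.2997  22.0755]
a=μᵀu=1.000252  b=𝟙ᵀu=7.816476  c=𝟙ᵀv=76.002576  D=ac−b²=14.924427
λ₁=(c·0.165−b)/D = (76.002576·0.165−7.816476)/14.924427 = 0.316525
λ₂=(a−b·0.165)/D = (1.000252−7.816476·0.165)/14.924427 = -0.019395
w* = 0.316525·u + -0.019395·v:
  w_0 = 0.316525·1.8893 + -0.019395·13.0891 = 0.3442  (Tesla)
  w_1 = 0.316525·3.6213 + -0.019395·24.5383 = 0.6703  (JPMorgan)
  w_2 = 0.316525·1.0575 + -0.019395·16.2997 = 0.0186  (Lockheed)
  w_3 = 0.316525·1.2484 + -0.019395·22.0755 = -0.0330  (Alcoa)
Σw_i=1.0000  μᵀw=0.1650
σ²=wᵀΣw=λ₁·μ_p+λ₂ = 0.316525·0.165 + -0.019395 = 0.032831 ≈ 0.0328


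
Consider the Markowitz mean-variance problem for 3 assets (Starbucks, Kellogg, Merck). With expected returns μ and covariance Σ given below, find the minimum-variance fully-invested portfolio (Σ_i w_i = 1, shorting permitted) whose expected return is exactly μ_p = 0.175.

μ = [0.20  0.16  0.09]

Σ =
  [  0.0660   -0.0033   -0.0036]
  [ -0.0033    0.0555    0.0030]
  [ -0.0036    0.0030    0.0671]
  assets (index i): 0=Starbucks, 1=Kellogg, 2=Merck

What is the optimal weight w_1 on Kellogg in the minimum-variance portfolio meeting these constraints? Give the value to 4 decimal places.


g=Σ⁻¹μ = [3.2558  3.0018  1.3817]
h=Σ⁻¹𝟙 = [16.8800  18.2112  14.9946]
a=μᵀg=1.255794  b=𝟙ᵀg=7.639289  c=𝟙ᵀh=50.085684  D=ac−b²=4.538572
λ₁=(c·0.175−b)/D = (50.085684·0.175−7.639289)/4.538572 = 0.248031
λ₂=(a−b·0.175)/D = (1.255794−7.639289·0.175)/4.538572 = -0.017865
w* = 0.248031·g + -0.017865·h:
  w_0 = 0.248031·3.2558 + -0.017865·16.8800 = 0.5060  (Starbucks)
  w_1 = 0.248031·3.0018 + -0.017865·18.2112 = 0.4192  (Kellogg)
  w_2 = 0.248031·1.3817 + -0.017865·14.9946 = 0.0748  (Merck)
Σw_i=1.0000  μᵀw=0.1750
σ²=wᵀΣw=λ₁·μ_p+λ₂ = 0.248031·0.175 + -0.017865 = 0.025540 ≈ 0.0255

0.4192


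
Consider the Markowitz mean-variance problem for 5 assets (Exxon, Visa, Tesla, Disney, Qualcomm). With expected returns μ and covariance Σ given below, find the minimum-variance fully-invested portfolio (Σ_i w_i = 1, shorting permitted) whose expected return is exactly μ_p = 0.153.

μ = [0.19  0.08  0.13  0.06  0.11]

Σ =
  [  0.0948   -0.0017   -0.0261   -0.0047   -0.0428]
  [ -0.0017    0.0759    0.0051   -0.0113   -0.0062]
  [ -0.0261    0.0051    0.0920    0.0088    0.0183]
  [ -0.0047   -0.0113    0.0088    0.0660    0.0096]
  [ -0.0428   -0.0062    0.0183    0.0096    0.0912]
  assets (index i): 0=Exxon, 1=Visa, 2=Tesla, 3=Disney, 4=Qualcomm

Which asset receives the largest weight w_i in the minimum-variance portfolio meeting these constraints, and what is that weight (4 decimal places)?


Exxon (0.4727)

g=Σ⁻¹μ = [3.7424  1.3466  1.8060  0.7859  2.6089]
h=Σ⁻¹𝟙 = [23.3865  16.8015  11.2814  15.3969  19.1980]
a=μᵀg=1.387690  b=𝟙ᵀg=10.289733  c=𝟙ᵀh=86.064313  D=ac−b²=13.551969
λ₁=(c·0.153−b)/D = (86.064313·0.153−10.289733)/13.551969 = 0.212376
λ₂=(a−b·0.153)/D = (1.387690−10.289733·0.153)/13.551969 = -0.013772
w* = 0.212376·g + -0.013772·h:
  w_0 = 0.212376·3.7424 + -0.013772·23.3865 = 0.4727  (Exxon)
  w_1 = 0.212376·1.3466 + -0.013772·16.8015 = 0.0546  (Visa)
  w_2 = 0.212376·1.8060 + -0.013772·11.2814 = 0.2282  (Tesla)
  w_3 = 0.212376·0.7859 + -0.013772·15.3969 = -0.0451  (Disney)
  w_4 = 0.212376·2.6089 + -0.013772·19.1980 = 0.2897  (Qualcomm)
Σw_i=1.0000  μᵀw=0.1530
σ²=wᵀΣw=λ₁·μ_p+λ₂ = 0.212376·0.153 + -0.013772 = 0.018721 ≈ 0.0187


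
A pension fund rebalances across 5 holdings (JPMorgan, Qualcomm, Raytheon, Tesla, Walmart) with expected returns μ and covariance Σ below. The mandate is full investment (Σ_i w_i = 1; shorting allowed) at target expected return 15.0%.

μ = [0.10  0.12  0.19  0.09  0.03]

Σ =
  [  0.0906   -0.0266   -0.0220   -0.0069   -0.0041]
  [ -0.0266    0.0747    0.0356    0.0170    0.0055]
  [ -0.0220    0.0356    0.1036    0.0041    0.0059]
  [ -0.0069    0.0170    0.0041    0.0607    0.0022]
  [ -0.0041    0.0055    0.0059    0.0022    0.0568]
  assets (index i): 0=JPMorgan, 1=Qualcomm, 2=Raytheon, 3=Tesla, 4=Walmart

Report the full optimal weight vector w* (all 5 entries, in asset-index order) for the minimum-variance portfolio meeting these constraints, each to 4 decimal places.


0.3434  0.1836  0.4295  0.1787  -0.1352

g=Σ⁻¹μ = [1.9870  1.1505  1.7924  1.2535  0.3255]
h=Σ⁻¹𝟙 = [18.2198  11.6157  8.0352  14.1548  16.4131]
a=μᵀg=0.799900  b=𝟙ᵀg=6.508871  c=𝟙ᵀh=68.438594  D=ac−b²=12.378597
λ₁=(c·0.150−b)/D = (68.438594·0.150−6.508871)/12.378597 = 0.303501
λ₂=(a−b·0.150)/D = (0.799900−6.508871·0.150)/12.378597 = -0.014253
w* = 0.303501·g + -0.014253·h:
  w_0 = 0.303501·1.9870 + -0.014253·18.2198 = 0.3434  (JPMorgan)
  w_1 = 0.303501·1.1505 + -0.014253·11.6157 = 0.1836  (Qualcomm)
  w_2 = 0.303501·1.7924 + -0.014253·8.0352 = 0.4295  (Raytheon)
  w_3 = 0.303501·1.2535 + -0.014253·14.1548 = 0.1787  (Tesla)
  w_4 = 0.303501·0.3255 + -0.014253·16.4131 = -0.1352  (Walmart)
Σw_i=1.0000  μᵀw=0.1500
σ²=wᵀΣw=λ₁·μ_p+λ₂ = 0.303501·0.150 + -0.014253 = 0.031272 ≈ 0.0313


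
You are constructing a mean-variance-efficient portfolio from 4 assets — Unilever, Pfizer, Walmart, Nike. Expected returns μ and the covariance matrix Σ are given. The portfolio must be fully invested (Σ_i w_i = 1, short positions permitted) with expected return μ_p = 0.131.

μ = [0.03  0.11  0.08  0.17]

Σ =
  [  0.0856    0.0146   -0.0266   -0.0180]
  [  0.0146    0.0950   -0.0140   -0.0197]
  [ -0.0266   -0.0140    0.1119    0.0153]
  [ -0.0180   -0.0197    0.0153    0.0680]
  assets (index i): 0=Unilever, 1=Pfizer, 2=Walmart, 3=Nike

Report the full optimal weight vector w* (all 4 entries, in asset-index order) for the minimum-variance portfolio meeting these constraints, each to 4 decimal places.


0.0987  0.2886  0.0873  0.5253

x=Σ⁻¹μ = [0.9275  1.7646  0.7335  3.0917]
y=Σ⁻¹𝟙 = [17.3747  13.9015  11.9844  20.6359]
a=μᵀx=0.806193  b=𝟙ᵀx=6.517257  c=𝟙ᵀy=63.896440  D=ac−b²=9.038225
λ₁=(c·0.131−b)/D = (63.896440·0.131−6.517257)/9.038225 = 0.205038
λ₂=(a−b·0.131)/D = (0.806193−6.517257·0.131)/9.038225 = -0.005263
w* = 0.205038·x + -0.005263·y:
  w_0 = 0.205038·0.9275 + -0.005263·17.3747 = 0.0987  (Unilever)
  w_1 = 0.205038·1.7646 + -0.005263·13.9015 = 0.2886  (Pfizer)
  w_2 = 0.205038·0.7335 + -0.005263·11.9844 = 0.0873  (Walmart)
  w_3 = 0.205038·3.0917 + -0.005263·20.6359 = 0.5253  (Nike)
Σw_i=1.0000  μᵀw=0.1310
σ²=wᵀΣw=λ₁·μ_p+λ₂ = 0.205038·0.131 + -0.005263 = 0.021597 ≈ 0.0216


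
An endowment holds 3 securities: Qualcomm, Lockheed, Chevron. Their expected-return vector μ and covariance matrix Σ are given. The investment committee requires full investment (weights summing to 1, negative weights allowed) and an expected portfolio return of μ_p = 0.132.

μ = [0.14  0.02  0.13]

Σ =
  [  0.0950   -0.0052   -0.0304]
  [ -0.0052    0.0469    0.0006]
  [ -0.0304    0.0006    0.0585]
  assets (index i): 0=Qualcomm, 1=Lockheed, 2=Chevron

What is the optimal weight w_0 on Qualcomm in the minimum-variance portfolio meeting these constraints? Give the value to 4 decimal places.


0.4162

g=Σ⁻¹μ = [2.6623  0.6756  3.5988]
h=Σ⁻¹𝟙 = [20.6223  23.2557  27.5721]
a=μᵀg=0.854068  b=𝟙ᵀg=6.936605  c=𝟙ᵀh=71.450078  D=ac−b²=12.906730
λ₁=(c·0.132−b)/D = (71.450078·0.132−6.936605)/12.906730 = 0.193295
λ₂=(a−b·0.132)/D = (0.854068−6.936605·0.132)/12.906730 = -0.004770
w* = 0.193295·g + -0.004770·h:
  w_0 = 0.193295·2.6623 + -0.004770·20.6223 = 0.4162  (Qualcomm)
  w_1 = 0.193295·0.6756 + -0.004770·23.2557 = 0.0197  (Lockheed)
  w_2 = 0.193295·3.5988 + -0.004770·27.5721 = 0.5641  (Chevron)
Σw_i=1.0000  μᵀw=0.1320
σ²=wᵀΣw=λ₁·μ_p+λ₂ = 0.193295·0.132 + -0.004770 = 0.020745 ≈ 0.0207
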